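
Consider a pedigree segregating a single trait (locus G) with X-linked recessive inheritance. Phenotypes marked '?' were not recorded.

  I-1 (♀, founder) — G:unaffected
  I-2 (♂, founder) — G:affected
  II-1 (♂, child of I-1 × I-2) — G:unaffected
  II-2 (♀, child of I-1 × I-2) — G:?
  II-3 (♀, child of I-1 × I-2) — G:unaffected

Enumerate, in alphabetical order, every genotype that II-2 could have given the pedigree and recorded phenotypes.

II-2 ∈ {X^GX^g, X^gX^g}

G/I-1 un ·: X^GX^G|X^GX^g
G/I-2 aff ·: X^gY
G/II-1 un I-1×I-2: X^GY
G/II-2 ? I-1×I-2: X^GX^g|X^gX^g
G/II-3 un I-1×I-2: X^GX^g
⇒ G over [I-1,I-2,II-1,II-2,II-3]: 3 consistent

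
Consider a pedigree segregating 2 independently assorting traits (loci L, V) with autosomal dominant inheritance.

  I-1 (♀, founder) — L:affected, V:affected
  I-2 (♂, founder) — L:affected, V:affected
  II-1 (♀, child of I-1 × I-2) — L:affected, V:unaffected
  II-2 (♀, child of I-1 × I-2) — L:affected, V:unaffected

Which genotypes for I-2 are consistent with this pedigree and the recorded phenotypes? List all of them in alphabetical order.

I-2 ∈ {LL Vv, Ll Vv}

L/I-1 aff ·: Ll|LL
L/I-2 aff ·: Ll|LL
L/II-1 aff I-1×I-2: Ll|LL
L/II-2 aff I-1×I-2: Ll|LL
⇒ L over [I-1,I-2,II-1,II-2]: 13 consistent
V/I-1 aff ·: Vv
V/I-2 aff ·: Vv
V/II-1 un I-1×I-2: vv
V/II-2 un I-1×I-2: vv
⇒ V over [I-1,I-2,II-1,II-2]: 1 consistent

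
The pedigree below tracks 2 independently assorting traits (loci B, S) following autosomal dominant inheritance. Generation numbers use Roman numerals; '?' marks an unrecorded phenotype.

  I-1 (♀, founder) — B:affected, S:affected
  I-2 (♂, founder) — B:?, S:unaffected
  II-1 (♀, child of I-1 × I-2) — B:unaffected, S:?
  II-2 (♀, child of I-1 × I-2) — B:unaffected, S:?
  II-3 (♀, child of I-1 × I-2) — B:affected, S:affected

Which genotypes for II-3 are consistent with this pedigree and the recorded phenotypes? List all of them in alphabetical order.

B/I-1 aff ·: Bb
B/I-2 ? ·: bb|Bb
B/II-1 un I-1×I-2: bb
B/II-2 un I-1×I-2: bb
B/II-3 aff I-1×I-2: Bb|BB
⇒ B over [I-1,I-2,II-1,II-2,II-3]: 3 consistent
S/I-1 aff ·: Ss|SS
S/I-2 un ·: ss
S/II-1 ? I-1×I-2: ss|Ss
S/II-2 ? I-1×I-2: ss|Ss
S/II-3 aff I-1×I-2: Ss
⇒ S over [I-1,I-2,II-1,II-2,II-3]: 5 consistent

II-3 ∈ {BB Ss, Bb Ss}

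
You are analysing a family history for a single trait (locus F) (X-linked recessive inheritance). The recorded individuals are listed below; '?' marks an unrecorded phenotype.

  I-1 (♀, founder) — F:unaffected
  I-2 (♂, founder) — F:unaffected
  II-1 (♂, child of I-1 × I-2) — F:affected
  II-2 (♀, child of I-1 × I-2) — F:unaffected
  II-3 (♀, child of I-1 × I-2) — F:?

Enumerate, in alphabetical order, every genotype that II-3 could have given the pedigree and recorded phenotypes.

II-3 ∈ {X^FX^F, X^FX^f}

F/I-1 un ·: X^FX^f
F/I-2 un ·: X^FY
F/II-1 aff I-1×I-2: X^fY
F/II-2 un I-1×I-2: X^FX^F|X^FX^f
F/II-3 ? I-1×I-2: X^FX^F|X^FX^f
⇒ F over [I-1,I-2,II-1,II-2,II-3]: 4 consistent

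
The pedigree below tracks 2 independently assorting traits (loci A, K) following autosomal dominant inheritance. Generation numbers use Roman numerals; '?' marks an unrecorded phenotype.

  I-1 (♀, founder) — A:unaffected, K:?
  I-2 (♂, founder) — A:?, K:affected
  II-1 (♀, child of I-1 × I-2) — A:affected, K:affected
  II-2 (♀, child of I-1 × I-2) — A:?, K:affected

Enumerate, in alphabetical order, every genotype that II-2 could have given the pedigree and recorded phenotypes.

II-2 ∈ {Aa KK, Aa Kk, aa KK, aa Kk}

A/I-1 un ·: aa
A/I-2 ? ·: Aa|AA
A/II-1 aff I-1×I-2: Aa
A/II-2 ? I-1×I-2: aa|Aa
⇒ A over [I-1,I-2,II-1,II-2]: 3 consistent
K/I-1 ? ·: kk|Kk|KK
K/I-2 aff ·: Kk|KK
K/II-1 aff I-1×I-2: Kk|KK
K/II-2 aff I-1×I-2: Kk|KK
⇒ K over [I-1,I-2,II-1,II-2]: 15 consistent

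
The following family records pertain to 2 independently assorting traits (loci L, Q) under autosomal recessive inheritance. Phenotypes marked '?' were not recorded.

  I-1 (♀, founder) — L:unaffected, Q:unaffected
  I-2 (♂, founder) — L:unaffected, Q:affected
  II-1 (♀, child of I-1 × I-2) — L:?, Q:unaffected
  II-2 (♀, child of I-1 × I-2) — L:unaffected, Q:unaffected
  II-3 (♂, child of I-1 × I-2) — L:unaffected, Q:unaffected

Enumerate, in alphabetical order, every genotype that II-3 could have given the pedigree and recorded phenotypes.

II-3 ∈ {LL Qq, Ll Qq}

L/I-1 un ·: LL|Ll
L/I-2 un ·: LL|Ll
L/II-1 ? I-1×I-2: LL|Ll|ll
L/II-2 un I-1×I-2: LL|Ll
L/II-3 un I-1×I-2: LL|Ll
⇒ L over [I-1,I-2,II-1,II-2,II-3]: 29 consistent
Q/I-1 un ·: QQ|Qq
Q/I-2 aff ·: qq
Q/II-1 un I-1×I-2: Qq
Q/II-2 un I-1×I-2: Qq
Q/II-3 un I-1×I-2: Qq
⇒ Q over [I-1,I-2,II-1,II-2,II-3]: 2 consistent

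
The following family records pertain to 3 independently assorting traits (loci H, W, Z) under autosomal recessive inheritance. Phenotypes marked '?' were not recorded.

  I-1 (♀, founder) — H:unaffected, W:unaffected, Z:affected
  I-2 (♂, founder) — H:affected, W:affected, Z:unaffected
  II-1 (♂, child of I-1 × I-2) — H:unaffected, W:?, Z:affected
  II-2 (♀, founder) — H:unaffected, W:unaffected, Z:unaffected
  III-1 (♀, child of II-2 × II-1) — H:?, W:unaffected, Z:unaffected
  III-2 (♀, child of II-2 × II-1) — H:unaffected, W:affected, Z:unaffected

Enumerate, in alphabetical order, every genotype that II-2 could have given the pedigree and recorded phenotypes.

II-2 ∈ {HH Ww ZZ, HH Ww Zz, Hh Ww ZZ, Hh Ww Zz}

H/I-1 un ·: HH|Hh
H/I-2 aff ·: hh
H/II-1 un I-1×I-2: Hh
H/II-2 un ·: HH|Hh
H/III-1 ? II-2×II-1: HH|Hh|hh
H/III-2 un II-2×II-1: HH|Hh
⇒ H over [I-1,I-2,II-1,II-2,III-1,III-2]: 20 consistent
W/I-1 un ·: WW|Ww
W/I-2 aff ·: ww
W/II-1 ? I-1×I-2: Ww|ww
W/II-2 un ·: Ww
W/III-1 un II-2×II-1: WW|Ww
W/III-2 aff II-2×II-1: ww
⇒ W over [I-1,I-2,II-1,II-2,III-1,III-2]: 5 consistent
Z/I-1 aff ·: zz
Z/I-2 un ·: Zz
Z/II-1 aff I-1×I-2: zz
Z/II-2 un ·: ZZ|Zz
Z/III-1 un II-2×II-1: Zz
Z/III-2 un II-2×II-1: Zz
⇒ Z over [I-1,I-2,II-1,II-2,III-1,III-2]: 2 consistent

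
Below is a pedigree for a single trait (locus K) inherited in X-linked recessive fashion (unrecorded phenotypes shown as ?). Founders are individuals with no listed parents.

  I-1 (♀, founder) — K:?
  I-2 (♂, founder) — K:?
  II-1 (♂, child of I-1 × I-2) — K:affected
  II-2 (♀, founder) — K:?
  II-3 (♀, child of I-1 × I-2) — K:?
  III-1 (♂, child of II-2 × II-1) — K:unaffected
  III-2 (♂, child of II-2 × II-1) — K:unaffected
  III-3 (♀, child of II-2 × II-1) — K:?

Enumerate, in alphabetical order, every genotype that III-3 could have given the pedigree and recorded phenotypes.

K/I-1 ? ·: X^KX^k|X^kX^k
K/I-2 ? ·: X^KY|X^kY
K/II-1 aff I-1×I-2: X^kY
K/II-2 ? ·: X^KX^K|X^KX^k
K/II-3 ? I-1×I-2: X^KX^K|X^KX^k|X^kX^k
K/III-1 un II-2×II-1: X^KY
K/III-2 un II-2×II-1: X^KY
K/III-3 ? II-2×II-1: X^KX^k|X^kX^k
⇒ K over [I-1,I-2,II-1,II-2,II-3,III-1,III-2,III-3]: 18 consistent

III-3 ∈ {X^KX^k, X^kX^k}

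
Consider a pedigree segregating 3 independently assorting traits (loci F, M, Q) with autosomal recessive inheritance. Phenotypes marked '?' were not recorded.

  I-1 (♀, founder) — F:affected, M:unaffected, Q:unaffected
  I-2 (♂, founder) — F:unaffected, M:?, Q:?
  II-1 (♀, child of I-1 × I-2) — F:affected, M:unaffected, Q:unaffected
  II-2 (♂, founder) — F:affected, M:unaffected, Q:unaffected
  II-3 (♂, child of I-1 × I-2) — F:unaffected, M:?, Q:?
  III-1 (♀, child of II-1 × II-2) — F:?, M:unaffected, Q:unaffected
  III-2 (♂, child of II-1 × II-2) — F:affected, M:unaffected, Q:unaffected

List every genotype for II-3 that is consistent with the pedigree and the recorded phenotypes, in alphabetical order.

II-3 ∈ {Ff MM QQ, Ff MM Qq, Ff MM qq, Ff Mm QQ, Ff Mm Qq, Ff Mm qq, Ff mm QQ, Ff mm Qq, Ff mm qq}

F/I-1 aff ·: ff
F/I-2 un ·: Ff
F/II-1 aff I-1×I-2: ff
F/II-2 aff ·: ff
F/II-3 un I-1×I-2: Ff
F/III-1 ? II-1×II-2: ff
F/III-2 aff II-1×II-2: ff
⇒ F over [I-1,I-2,II-1,II-2,II-3,III-1,III-2]: 1 consistent
M/I-1 un ·: MM|Mm
M/I-2 ? ·: MM|Mm|mm
M/II-1 un I-1×I-2: MM|Mm
M/II-2 un ·: MM|Mm
M/II-3 ? I-1×I-2: MM|Mm|mm
M/III-1 un II-1×II-2: MM|Mm
M/III-2 un II-1×II-2: MM|Mm
⇒ M over [I-1,I-2,II-1,II-2,II-3,III-1,III-2]: 120 consistent
Q/I-1 un ·: QQ|Qq
Q/I-2 ? ·: QQ|Qq|qq
Q/II-1 un I-1×I-2: QQ|Qq
Q/II-2 un ·: QQ|Qq
Q/II-3 ? I-1×I-2: QQ|Qq|qq
Q/III-1 un II-1×II-2: QQ|Qq
Q/III-2 un II-1×II-2: QQ|Qq
⇒ Q over [I-1,I-2,II-1,II-2,II-3,III-1,III-2]: 120 consistent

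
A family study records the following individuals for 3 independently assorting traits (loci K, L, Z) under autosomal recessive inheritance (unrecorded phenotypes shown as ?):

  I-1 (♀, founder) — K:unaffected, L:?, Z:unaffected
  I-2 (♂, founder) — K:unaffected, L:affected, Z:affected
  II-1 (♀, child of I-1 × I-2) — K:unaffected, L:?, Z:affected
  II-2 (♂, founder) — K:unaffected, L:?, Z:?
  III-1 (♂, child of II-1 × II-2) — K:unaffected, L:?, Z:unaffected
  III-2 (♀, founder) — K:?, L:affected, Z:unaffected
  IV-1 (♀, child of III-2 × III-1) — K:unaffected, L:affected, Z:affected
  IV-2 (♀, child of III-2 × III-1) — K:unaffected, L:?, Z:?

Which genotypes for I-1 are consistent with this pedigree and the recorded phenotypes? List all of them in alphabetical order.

K/I-1 un ·: KK|Kk
K/I-2 un ·: KK|Kk
K/II-1 un I-1×I-2: KK|Kk
K/II-2 un ·: KK|Kk
K/III-1 un II-1×II-2: KK|Kk
K/III-2 ? ·: KK|Kk|kk
K/IV-1 un III-2×III-1: KK|Kk
K/IV-2 un III-2×III-1: KK|Kk
⇒ K over [I-1,I-2,II-1,II-2,III-1,III-2,IV-1,IV-2]: 174 consistent
L/I-1 ? ·: LL|Ll|ll
L/I-2 aff ·: ll
L/II-1 ? I-1×I-2: Ll|ll
L/II-2 ? ·: LL|Ll|ll
L/III-1 ? II-1×II-2: Ll|ll
L/III-2 aff ·: ll
L/IV-1 aff III-2×III-1: ll
L/IV-2 ? III-2×III-1: Ll|ll
⇒ L over [I-1,I-2,II-1,II-2,III-1,III-2,IV-1,IV-2]: 28 consistent
Z/I-1 un ·: Zz
Z/I-2 aff ·: zz
Z/II-1 aff I-1×I-2: zz
Z/II-2 ? ·: ZZ|Zz
Z/III-1 un II-1×II-2: Zz
Z/III-2 un ·: Zz
Z/IV-1 aff III-2×III-1: zz
Z/IV-2 ? III-2×III-1: ZZ|Zz|zz
⇒ Z over [I-1,I-2,II-1,II-2,III-1,III-2,IV-1,IV-2]: 6 consistent

I-1 ∈ {KK LL Zz, KK Ll Zz, KK ll Zz, Kk LL Zz, Kk Ll Zz, Kk ll Zz}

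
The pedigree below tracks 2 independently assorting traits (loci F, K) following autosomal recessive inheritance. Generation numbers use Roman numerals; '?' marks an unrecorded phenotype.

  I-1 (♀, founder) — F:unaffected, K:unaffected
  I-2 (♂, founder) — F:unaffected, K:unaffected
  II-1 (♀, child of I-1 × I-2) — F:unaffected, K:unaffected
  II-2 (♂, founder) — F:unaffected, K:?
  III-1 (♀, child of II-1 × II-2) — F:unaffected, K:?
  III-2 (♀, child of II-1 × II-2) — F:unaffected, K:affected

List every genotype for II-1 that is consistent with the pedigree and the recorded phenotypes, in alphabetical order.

II-1 ∈ {FF Kk, Ff Kk}

F/I-1 un ·: FF|Ff
F/I-2 un ·: FF|Ff
F/II-1 un I-1×I-2: FF|Ff
F/II-2 un ·: FF|Ff
F/III-1 un II-1×II-2: FF|Ff
F/III-2 un II-1×II-2: FF|Ff
⇒ F over [I-1,I-2,II-1,II-2,III-1,III-2]: 44 consistent
K/I-1 un ·: KK|Kk
K/I-2 un ·: KK|Kk
K/II-1 un I-1×I-2: Kk
K/II-2 ? ·: Kk|kk
K/III-1 ? II-1×II-2: KK|Kk|kk
K/III-2 aff II-1×II-2: kk
⇒ K over [I-1,I-2,II-1,II-2,III-1,III-2]: 15 consistent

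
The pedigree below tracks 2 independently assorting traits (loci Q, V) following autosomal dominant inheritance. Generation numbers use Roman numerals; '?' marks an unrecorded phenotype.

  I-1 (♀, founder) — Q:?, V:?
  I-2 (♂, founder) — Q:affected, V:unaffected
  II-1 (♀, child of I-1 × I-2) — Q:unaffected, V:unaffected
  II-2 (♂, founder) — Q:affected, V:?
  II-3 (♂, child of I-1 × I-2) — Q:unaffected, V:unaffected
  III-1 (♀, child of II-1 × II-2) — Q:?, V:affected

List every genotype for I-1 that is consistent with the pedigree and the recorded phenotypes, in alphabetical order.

Q/I-1 ? ·: qq|Qq
Q/I-2 aff ·: Qq
Q/II-1 un I-1×I-2: qq
Q/II-2 aff ·: Qq|QQ
Q/II-3 un I-1×I-2: qq
Q/III-1 ? II-1×II-2: qq|Qq
⇒ Q over [I-1,I-2,II-1,II-2,II-3,III-1]: 6 consistent
V/I-1 ? ·: vv|Vv
V/I-2 un ·: vv
V/II-1 un I-1×I-2: vv
V/II-2 ? ·: Vv|VV
V/II-3 un I-1×I-2: vv
V/III-1 aff II-1×II-2: Vv
⇒ V over [I-1,I-2,II-1,II-2,II-3,III-1]: 4 consistent

I-1 ∈ {Qq Vv, Qq vv, qq Vv, qq vv}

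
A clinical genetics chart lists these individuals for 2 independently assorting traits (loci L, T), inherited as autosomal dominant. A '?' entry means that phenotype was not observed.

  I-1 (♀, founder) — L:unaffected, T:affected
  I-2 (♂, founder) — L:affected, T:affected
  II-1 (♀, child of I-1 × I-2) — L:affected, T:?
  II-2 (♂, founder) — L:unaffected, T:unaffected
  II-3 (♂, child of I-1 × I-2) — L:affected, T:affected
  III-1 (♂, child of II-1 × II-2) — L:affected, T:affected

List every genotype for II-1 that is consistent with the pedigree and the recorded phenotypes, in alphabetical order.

II-1 ∈ {Ll TT, Ll Tt}

L/I-1 un ·: ll
L/I-2 aff ·: Ll|LL
L/II-1 aff I-1×I-2: Ll
L/II-2 un ·: ll
L/II-3 aff I-1×I-2: Ll
L/III-1 aff II-1×II-2: Ll
⇒ L over [I-1,I-2,II-1,II-2,II-3,III-1]: 2 consistent
T/I-1 aff ·: Tt|TT
T/I-2 aff ·: Tt|TT
T/II-1 ? I-1×I-2: Tt|TT
T/II-2 un ·: tt
T/II-3 aff I-1×I-2: Tt|TT
T/III-1 aff II-1×II-2: Tt
⇒ T over [I-1,I-2,II-1,II-2,II-3,III-1]: 13 consistent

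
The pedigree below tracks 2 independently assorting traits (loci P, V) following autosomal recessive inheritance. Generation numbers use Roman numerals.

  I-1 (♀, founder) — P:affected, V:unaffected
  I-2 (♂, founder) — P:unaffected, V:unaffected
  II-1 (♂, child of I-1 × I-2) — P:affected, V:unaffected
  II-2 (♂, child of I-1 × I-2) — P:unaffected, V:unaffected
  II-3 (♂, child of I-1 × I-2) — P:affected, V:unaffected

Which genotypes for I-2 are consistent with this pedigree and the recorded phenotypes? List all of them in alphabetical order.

P/I-1 aff ·: pp
P/I-2 un ·: Pp
P/II-1 aff I-1×I-2: pp
P/II-2 un I-1×I-2: Pp
P/II-3 aff I-1×I-2: pp
⇒ P over [I-1,I-2,II-1,II-2,II-3]: 1 consistent
V/I-1 un ·: VV|Vv
V/I-2 un ·: VV|Vv
V/II-1 un I-1×I-2: VV|Vv
V/II-2 un I-1×I-2: VV|Vv
V/II-3 un I-1×I-2: VV|Vv
⇒ V over [I-1,I-2,II-1,II-2,II-3]: 25 consistent

I-2 ∈ {Pp VV, Pp Vv}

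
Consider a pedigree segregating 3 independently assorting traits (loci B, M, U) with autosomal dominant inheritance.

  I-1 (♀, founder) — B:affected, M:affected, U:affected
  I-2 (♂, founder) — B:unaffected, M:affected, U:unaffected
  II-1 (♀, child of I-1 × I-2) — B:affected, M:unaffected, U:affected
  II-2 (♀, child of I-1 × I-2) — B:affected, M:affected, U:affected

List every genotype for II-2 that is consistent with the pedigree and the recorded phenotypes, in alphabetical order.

B/I-1 aff ·: Bb|BB
B/I-2 un ·: bb
B/II-1 aff I-1×I-2: Bb
B/II-2 aff I-1×I-2: Bb
⇒ B over [I-1,I-2,II-1,II-2]: 2 consistent
M/I-1 aff ·: Mm
M/I-2 aff ·: Mm
M/II-1 un I-1×I-2: mm
M/II-2 aff I-1×I-2: Mm|MM
⇒ M over [I-1,I-2,II-1,II-2]: 2 consistent
U/I-1 aff ·: Uu|UU
U/I-2 un ·: uu
U/II-1 aff I-1×I-2: Uu
U/II-2 aff I-1×I-2: Uu
⇒ U over [I-1,I-2,II-1,II-2]: 2 consistent

II-2 ∈ {Bb MM Uu, Bb Mm Uu}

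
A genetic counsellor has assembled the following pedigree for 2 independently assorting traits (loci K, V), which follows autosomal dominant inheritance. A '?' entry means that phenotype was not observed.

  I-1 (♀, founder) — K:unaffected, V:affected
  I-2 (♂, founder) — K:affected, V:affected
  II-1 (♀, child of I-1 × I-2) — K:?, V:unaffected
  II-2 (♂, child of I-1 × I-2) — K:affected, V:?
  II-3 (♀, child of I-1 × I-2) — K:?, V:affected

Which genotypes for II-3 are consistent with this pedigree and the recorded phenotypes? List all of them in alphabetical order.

K/I-1 un ·: kk
K/I-2 aff ·: Kk|KK
K/II-1 ? I-1×I-2: kk|Kk
K/II-2 aff I-1×I-2: Kk
K/II-3 ? I-1×I-2: kk|Kk
⇒ K over [I-1,I-2,II-1,II-2,II-3]: 5 consistent
V/I-1 aff ·: Vv
V/I-2 aff ·: Vv
V/II-1 un I-1×I-2: vv
V/II-2 ? I-1×I-2: vv|Vv|VV
V/II-3 aff I-1×I-2: Vv|VV
⇒ V over [I-1,I-2,II-1,II-2,II-3]: 6 consistent

II-3 ∈ {Kk VV, Kk Vv, kk VV, kk Vv}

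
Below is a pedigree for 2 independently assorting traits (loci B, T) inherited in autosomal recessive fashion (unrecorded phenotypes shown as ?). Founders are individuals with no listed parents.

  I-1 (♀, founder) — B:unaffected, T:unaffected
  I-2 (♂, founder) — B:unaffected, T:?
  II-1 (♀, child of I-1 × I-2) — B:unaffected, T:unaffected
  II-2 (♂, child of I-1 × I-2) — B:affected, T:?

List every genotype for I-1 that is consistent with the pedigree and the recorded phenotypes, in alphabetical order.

B/I-1 un ·: Bb
B/I-2 un ·: Bb
B/II-1 un I-1×I-2: BB|Bb
B/II-2 aff I-1×I-2: bb
⇒ B over [I-1,I-2,II-1,II-2]: 2 consistent
T/I-1 un ·: TT|Tt
T/I-2 ? ·: TT|Tt|tt
T/II-1 un I-1×I-2: TT|Tt
T/II-2 ? I-1×I-2: TT|Tt|tt
⇒ T over [I-1,I-2,II-1,II-2]: 18 consistent

I-1 ∈ {Bb TT, Bb Tt}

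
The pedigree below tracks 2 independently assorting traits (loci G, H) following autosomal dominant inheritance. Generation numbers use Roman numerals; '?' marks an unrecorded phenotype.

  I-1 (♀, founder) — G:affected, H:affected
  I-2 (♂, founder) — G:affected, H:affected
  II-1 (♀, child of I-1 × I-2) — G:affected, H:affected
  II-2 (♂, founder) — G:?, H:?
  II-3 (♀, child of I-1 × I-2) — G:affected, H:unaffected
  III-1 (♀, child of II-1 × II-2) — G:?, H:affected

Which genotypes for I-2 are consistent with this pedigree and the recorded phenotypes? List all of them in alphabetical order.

I-2 ∈ {GG Hh, Gg Hh}

G/I-1 aff ·: Gg|GG
G/I-2 aff ·: Gg|GG
G/II-1 aff I-1×I-2: Gg|GG
G/II-2 ? ·: gg|Gg|GG
G/II-3 aff I-1×I-2: Gg|GG
G/III-1 ? II-1×II-2: gg|Gg|GG
⇒ G over [I-1,I-2,II-1,II-2,II-3,III-1]: 70 consistent
H/I-1 aff ·: Hh
H/I-2 aff ·: Hh
H/II-1 aff I-1×I-2: Hh|HH
H/II-2 ? ·: hh|Hh|HH
H/II-3 un I-1×I-2: hh
H/III-1 aff II-1×II-2: Hh|HH
⇒ H over [I-1,I-2,II-1,II-2,II-3,III-1]: 9 consistent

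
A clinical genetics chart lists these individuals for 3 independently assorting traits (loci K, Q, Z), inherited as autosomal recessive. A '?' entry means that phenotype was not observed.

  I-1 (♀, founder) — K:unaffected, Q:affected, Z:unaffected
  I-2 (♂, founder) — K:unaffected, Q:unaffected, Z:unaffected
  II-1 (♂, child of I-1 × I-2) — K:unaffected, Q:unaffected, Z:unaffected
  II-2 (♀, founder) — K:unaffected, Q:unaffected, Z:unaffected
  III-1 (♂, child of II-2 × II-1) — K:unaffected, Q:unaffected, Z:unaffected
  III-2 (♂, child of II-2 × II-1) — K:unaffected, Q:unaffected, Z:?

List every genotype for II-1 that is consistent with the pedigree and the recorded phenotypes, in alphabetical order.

K/I-1 un ·: KK|Kk
K/I-2 un ·: KK|Kk
K/II-1 un I-1×I-2: KK|Kk
K/II-2 un ·: KK|Kk
K/III-1 un II-2×II-1: KK|Kk
K/III-2 un II-2×II-1: KK|Kk
⇒ K over [I-1,I-2,II-1,II-2,III-1,III-2]: 44 consistent
Q/I-1 aff ·: qq
Q/I-2 un ·: QQ|Qq
Q/II-1 un I-1×I-2: Qq
Q/II-2 un ·: QQ|Qq
Q/III-1 un II-2×II-1: QQ|Qq
Q/III-2 un II-2×II-1: QQ|Qq
⇒ Q over [I-1,I-2,II-1,II-2,III-1,III-2]: 16 consistent
Z/I-1 un ·: ZZ|Zz
Z/I-2 un ·: ZZ|Zz
Z/II-1 un I-1×I-2: ZZ|Zz
Z/II-2 un ·: ZZ|Zz
Z/III-1 un II-2×II-1: ZZ|Zz
Z/III-2 ? II-2×II-1: ZZ|Zz|zz
⇒ Z over [I-1,I-2,II-1,II-2,III-1,III-2]: 50 consistent

II-1 ∈ {KK Qq ZZ, KK Qq Zz, Kk Qq ZZ, Kk Qq Zz}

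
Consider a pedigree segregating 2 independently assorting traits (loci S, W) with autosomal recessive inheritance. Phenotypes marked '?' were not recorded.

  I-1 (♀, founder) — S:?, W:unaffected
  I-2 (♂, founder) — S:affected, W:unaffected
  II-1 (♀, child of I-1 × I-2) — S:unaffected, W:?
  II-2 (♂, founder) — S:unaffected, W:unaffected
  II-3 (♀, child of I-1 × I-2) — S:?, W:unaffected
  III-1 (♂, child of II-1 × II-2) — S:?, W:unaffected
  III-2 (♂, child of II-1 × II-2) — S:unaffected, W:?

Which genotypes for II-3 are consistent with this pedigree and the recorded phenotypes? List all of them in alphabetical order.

II-3 ∈ {Ss WW, Ss Ww, ss WW, ss Ww}

S/I-1 ? ·: SS|Ss
S/I-2 aff ·: ss
S/II-1 un I-1×I-2: Ss
S/II-2 un ·: SS|Ss
S/II-3 ? I-1×I-2: Ss|ss
S/III-1 ? II-1×II-2: SS|Ss|ss
S/III-2 un II-1×II-2: SS|Ss
⇒ S over [I-1,I-2,II-1,II-2,II-3,III-1,III-2]: 30 consistent
W/I-1 un ·: WW|Ww
W/I-2 un ·: WW|Ww
W/II-1 ? I-1×I-2: WW|Ww|ww
W/II-2 un ·: WW|Ww
W/II-3 un I-1×I-2: WW|Ww
W/III-1 un II-1×II-2: WW|Ww
W/III-2 ? II-1×II-2: WW|Ww|ww
⇒ W over [I-1,I-2,II-1,II-2,II-3,III-1,III-2]: 101 consistent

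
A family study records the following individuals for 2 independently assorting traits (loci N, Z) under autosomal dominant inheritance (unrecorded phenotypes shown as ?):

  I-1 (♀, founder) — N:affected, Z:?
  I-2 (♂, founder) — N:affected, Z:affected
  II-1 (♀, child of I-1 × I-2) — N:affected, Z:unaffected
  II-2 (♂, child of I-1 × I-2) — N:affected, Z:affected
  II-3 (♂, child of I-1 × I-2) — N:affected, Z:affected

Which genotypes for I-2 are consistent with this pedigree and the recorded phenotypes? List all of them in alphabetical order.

I-2 ∈ {NN Zz, Nn Zz}

N/I-1 aff ·: Nn|NN
N/I-2 aff ·: Nn|NN
N/II-1 aff I-1×I-2: Nn|NN
N/II-2 aff I-1×I-2: Nn|NN
N/II-3 aff I-1×I-2: Nn|NN
⇒ N over [I-1,I-2,II-1,II-2,II-3]: 25 consistent
Z/I-1 ? ·: zz|Zz
Z/I-2 aff ·: Zz
Z/II-1 un I-1×I-2: zz
Z/II-2 aff I-1×I-2: Zz|ZZ
Z/II-3 aff I-1×I-2: Zz|ZZ
⇒ Z over [I-1,I-2,II-1,II-2,II-3]: 5 consistent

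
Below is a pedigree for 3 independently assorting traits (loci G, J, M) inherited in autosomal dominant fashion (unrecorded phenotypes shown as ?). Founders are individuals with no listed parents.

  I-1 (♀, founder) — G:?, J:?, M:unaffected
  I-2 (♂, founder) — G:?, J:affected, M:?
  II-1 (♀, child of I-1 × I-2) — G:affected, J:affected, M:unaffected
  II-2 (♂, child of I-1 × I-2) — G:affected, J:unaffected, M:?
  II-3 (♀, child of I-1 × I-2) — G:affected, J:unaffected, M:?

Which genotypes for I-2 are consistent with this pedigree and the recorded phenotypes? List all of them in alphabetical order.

I-2 ∈ {GG Jj Mm, GG Jj mm, Gg Jj Mm, Gg Jj mm, gg Jj Mm, gg Jj mm}

G/I-1 ? ·: gg|Gg|GG
G/I-2 ? ·: gg|Gg|GG
G/II-1 aff I-1×I-2: Gg|GG
G/II-2 aff I-1×I-2: Gg|GG
G/II-3 aff I-1×I-2: Gg|GG
⇒ G over [I-1,I-2,II-1,II-2,II-3]: 29 consistent
J/I-1 ? ·: jj|Jj
J/I-2 aff ·: Jj
J/II-1 aff I-1×I-2: Jj|JJ
J/II-2 un I-1×I-2: jj
J/II-3 un I-1×I-2: jj
⇒ J over [I-1,I-2,II-1,II-2,II-3]: 3 consistent
M/I-1 un ·: mm
M/I-2 ? ·: mm|Mm
M/II-1 un I-1×I-2: mm
M/II-2 ? I-1×I-2: mm|Mm
M/II-3 ? I-1×I-2: mm|Mm
⇒ M over [I-1,I-2,II-1,II-2,II-3]: 5 consistent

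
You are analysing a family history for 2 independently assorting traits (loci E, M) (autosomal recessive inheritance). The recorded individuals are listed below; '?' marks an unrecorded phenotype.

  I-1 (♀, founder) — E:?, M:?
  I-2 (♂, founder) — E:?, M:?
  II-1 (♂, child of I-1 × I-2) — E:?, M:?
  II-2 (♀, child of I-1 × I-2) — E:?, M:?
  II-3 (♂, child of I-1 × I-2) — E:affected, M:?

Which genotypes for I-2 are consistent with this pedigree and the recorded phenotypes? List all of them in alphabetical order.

E/I-1 ? ·: Ee|ee
E/I-2 ? ·: Ee|ee
E/II-1 ? I-1×I-2: EE|Ee|ee
E/II-2 ? I-1×I-2: EE|Ee|ee
E/II-3 aff I-1×I-2: ee
⇒ E over [I-1,I-2,II-1,II-2,II-3]: 18 consistent
M/I-1 ? ·: MM|Mm|mm
M/I-2 ? ·: MM|Mm|mm
M/II-1 ? I-1×I-2: MM|Mm|mm
M/II-2 ? I-1×I-2: MM|Mm|mm
M/II-3 ? I-1×I-2: MM|Mm|mm
⇒ M over [I-1,I-2,II-1,II-2,II-3]: 63 consistent

I-2 ∈ {Ee MM, Ee Mm, Ee mm, ee MM, ee Mm, ee mm}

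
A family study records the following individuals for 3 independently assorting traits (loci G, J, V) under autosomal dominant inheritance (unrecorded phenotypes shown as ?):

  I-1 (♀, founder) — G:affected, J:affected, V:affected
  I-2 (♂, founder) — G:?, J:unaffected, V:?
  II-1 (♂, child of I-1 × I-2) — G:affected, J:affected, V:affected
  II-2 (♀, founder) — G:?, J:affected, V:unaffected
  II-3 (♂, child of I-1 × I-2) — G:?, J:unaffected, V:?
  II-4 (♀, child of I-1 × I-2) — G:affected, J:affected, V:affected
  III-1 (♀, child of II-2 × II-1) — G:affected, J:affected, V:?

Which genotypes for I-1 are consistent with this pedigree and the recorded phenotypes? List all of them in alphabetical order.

G/I-1 aff ·: Gg|GG
G/I-2 ? ·: gg|Gg|GG
G/II-1 aff I-1×I-2: Gg|GG
G/II-2 ? ·: gg|Gg|GG
G/II-3 ? I-1×I-2: gg|Gg|GG
G/II-4 aff I-1×I-2: Gg|GG
G/III-1 aff II-2×II-1: Gg|GG
⇒ G over [I-1,I-2,II-1,II-2,II-3,II-4,III-1]: 145 consistent
J/I-1 aff ·: Jj
J/I-2 un ·: jj
J/II-1 aff I-1×I-2: Jj
J/II-2 aff ·: Jj|JJ
J/II-3 un I-1×I-2: jj
J/II-4 aff I-1×I-2: Jj
J/III-1 aff II-2×II-1: Jj|JJ
⇒ J over [I-1,I-2,II-1,II-2,II-3,II-4,III-1]: 4 consistent
V/I-1 aff ·: Vv|VV
V/I-2 ? ·: vv|Vv|VV
V/II-1 aff I-1×I-2: Vv|VV
V/II-2 un ·: vv
V/II-3 ? I-1×I-2: vv|Vv|VV
V/II-4 aff I-1×I-2: Vv|VV
V/III-1 ? II-2×II-1: vv|Vv
⇒ V over [I-1,I-2,II-1,II-2,II-3,II-4,III-1]: 49 consistent

I-1 ∈ {GG Jj VV, GG Jj Vv, Gg Jj VV, Gg Jj Vv}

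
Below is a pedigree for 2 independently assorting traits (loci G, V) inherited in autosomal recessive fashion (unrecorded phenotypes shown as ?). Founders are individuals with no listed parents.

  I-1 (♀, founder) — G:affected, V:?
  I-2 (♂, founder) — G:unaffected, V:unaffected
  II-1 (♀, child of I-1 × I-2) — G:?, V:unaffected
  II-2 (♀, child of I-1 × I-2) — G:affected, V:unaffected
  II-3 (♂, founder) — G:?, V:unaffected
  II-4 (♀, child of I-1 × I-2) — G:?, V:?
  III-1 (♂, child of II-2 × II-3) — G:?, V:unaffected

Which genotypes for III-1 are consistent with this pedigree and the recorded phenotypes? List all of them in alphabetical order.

III-1 ∈ {Gg VV, Gg Vv, gg VV, gg Vv}

G/I-1 aff ·: gg
G/I-2 un ·: Gg
G/II-1 ? I-1×I-2: Gg|gg
G/II-2 aff I-1×I-2: gg
G/II-3 ? ·: GG|Gg|gg
G/II-4 ? I-1×I-2: Gg|gg
G/III-1 ? II-2×II-3: Gg|gg
⇒ G over [I-1,I-2,II-1,II-2,II-3,II-4,III-1]: 16 consistent
V/I-1 ? ·: VV|Vv|vv
V/I-2 un ·: VV|Vv
V/II-1 un I-1×I-2: VV|Vv
V/II-2 un I-1×I-2: VV|Vv
V/II-3 un ·: VV|Vv
V/II-4 ? I-1×I-2: VV|Vv|vv
V/III-1 un II-2×II-3: VV|Vv
⇒ V over [I-1,I-2,II-1,II-2,II-3,II-4,III-1]: 113 consistent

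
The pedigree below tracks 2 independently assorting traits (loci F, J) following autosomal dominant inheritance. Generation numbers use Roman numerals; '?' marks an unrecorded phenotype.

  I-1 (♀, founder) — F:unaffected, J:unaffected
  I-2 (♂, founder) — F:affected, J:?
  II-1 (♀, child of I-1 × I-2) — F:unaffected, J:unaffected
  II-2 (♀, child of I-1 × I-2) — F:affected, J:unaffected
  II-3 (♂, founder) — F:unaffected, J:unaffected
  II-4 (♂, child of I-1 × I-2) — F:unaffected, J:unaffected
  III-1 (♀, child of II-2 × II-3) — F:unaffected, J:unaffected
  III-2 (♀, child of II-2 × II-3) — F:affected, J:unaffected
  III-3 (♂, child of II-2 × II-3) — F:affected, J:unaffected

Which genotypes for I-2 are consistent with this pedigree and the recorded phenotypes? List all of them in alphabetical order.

F/I-1 un ·: ff
F/I-2 aff ·: Ff
F/II-1 un I-1×I-2: ff
F/II-2 aff I-1×I-2: Ff
F/II-3 un ·: ff
F/II-4 un I-1×I-2: ff
F/III-1 un II-2×II-3: ff
F/III-2 aff II-2×II-3: Ff
F/III-3 aff II-2×II-3: Ff
⇒ F over [I-1,I-2,II-1,II-2,II-3,II-4,III-1,III-2,III-3]: 1 consistent
J/I-1 un ·: jj
J/I-2 ? ·: jj|Jj
J/II-1 un I-1×I-2: jj
J/II-2 un I-1×I-2: jj
J/II-3 un ·: jj
J/II-4 un I-1×I-2: jj
J/III-1 un II-2×II-3: jj
J/III-2 un II-2×II-3: jj
J/III-3 un II-2×II-3: jj
⇒ J over [I-1,I-2,II-1,II-2,II-3,II-4,III-1,III-2,III-3]: 2 consistent

I-2 ∈ {Ff Jj, Ff jj}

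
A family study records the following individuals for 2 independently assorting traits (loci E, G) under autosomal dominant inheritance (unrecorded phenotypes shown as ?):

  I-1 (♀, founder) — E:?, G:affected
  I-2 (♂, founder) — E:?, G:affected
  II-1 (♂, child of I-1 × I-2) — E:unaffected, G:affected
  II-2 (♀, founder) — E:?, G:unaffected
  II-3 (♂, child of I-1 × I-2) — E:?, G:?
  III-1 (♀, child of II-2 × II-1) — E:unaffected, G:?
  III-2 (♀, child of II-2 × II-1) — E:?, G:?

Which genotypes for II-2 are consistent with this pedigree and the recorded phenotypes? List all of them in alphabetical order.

II-2 ∈ {Ee gg, ee gg}

E/I-1 ? ·: ee|Ee
E/I-2 ? ·: ee|Ee
E/II-1 un I-1×I-2: ee
E/II-2 ? ·: ee|Ee
E/II-3 ? I-1×I-2: ee|Ee|EE
E/III-1 un II-2×II-1: ee
E/III-2 ? II-2×II-1: ee|Ee
⇒ E over [I-1,I-2,II-1,II-2,II-3,III-1,III-2]: 24 consistent
G/I-1 aff ·: Gg|GG
G/I-2 aff ·: Gg|GG
G/II-1 aff I-1×I-2: Gg|GG
G/II-2 un ·: gg
G/II-3 ? I-1×I-2: gg|Gg|GG
G/III-1 ? II-2×II-1: gg|Gg
G/III-2 ? II-2×II-1: gg|Gg
⇒ G over [I-1,I-2,II-1,II-2,II-3,III-1,III-2]: 36 consistent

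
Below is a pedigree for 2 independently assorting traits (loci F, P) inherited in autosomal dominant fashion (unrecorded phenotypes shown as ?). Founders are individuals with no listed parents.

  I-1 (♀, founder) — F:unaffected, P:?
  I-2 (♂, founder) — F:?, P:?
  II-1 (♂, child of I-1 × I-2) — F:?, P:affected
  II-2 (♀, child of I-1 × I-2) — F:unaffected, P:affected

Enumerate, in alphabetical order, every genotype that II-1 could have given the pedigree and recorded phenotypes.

II-1 ∈ {Ff PP, Ff Pp, ff PP, ff Pp}

F/I-1 un ·: ff
F/I-2 ? ·: ff|Ff
F/II-1 ? I-1×I-2: ff|Ff
F/II-2 un I-1×I-2: ff
⇒ F over [I-1,I-2,II-1,II-2]: 3 consistent
P/I-1 ? ·: pp|Pp|PP
P/I-2 ? ·: pp|Pp|PP
P/II-1 aff I-1×I-2: Pp|PP
P/II-2 aff I-1×I-2: Pp|PP
⇒ P over [I-1,I-2,II-1,II-2]: 17 consistent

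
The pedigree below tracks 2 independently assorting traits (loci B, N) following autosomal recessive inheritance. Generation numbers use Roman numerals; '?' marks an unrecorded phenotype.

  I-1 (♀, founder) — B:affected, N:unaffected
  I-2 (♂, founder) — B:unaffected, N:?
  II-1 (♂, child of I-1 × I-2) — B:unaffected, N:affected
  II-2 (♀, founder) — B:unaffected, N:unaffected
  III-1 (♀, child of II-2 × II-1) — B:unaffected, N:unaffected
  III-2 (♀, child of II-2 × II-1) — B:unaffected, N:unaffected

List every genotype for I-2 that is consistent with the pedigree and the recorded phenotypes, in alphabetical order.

B/I-1 aff ·: bb
B/I-2 un ·: BB|Bb
B/II-1 un I-1×I-2: Bb
B/II-2 un ·: BB|Bb
B/III-1 un II-2×II-1: BB|Bb
B/III-2 un II-2×II-1: BB|Bb
⇒ B over [I-1,I-2,II-1,II-2,III-1,III-2]: 16 consistent
N/I-1 un ·: Nn
N/I-2 ? ·: Nn|nn
N/II-1 aff I-1×I-2: nn
N/II-2 un ·: NN|Nn
N/III-1 un II-2×II-1: Nn
N/III-2 un II-2×II-1: Nn
⇒ N over [I-1,I-2,II-1,II-2,III-1,III-2]: 4 consistent

I-2 ∈ {BB Nn, BB nn, Bb Nn, Bb nn}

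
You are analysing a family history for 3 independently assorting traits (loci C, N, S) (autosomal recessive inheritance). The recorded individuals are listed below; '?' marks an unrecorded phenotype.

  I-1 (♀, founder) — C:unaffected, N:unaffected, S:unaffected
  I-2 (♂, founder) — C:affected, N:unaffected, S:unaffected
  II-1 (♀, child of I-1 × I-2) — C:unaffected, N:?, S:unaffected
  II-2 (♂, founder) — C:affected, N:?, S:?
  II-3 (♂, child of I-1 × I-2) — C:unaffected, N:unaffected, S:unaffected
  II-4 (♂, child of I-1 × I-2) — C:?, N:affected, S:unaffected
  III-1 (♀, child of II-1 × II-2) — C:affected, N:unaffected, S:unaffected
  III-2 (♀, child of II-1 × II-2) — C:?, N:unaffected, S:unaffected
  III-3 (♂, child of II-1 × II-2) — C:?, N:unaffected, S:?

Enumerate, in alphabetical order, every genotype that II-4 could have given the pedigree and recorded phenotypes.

C/I-1 un ·: CC|Cc
C/I-2 aff ·: cc
C/II-1 un I-1×I-2: Cc
C/II-2 aff ·: cc
C/II-3 un I-1×I-2: Cc
C/II-4 ? I-1×I-2: Cc|cc
C/III-1 aff II-1×II-2: cc
C/III-2 ? II-1×II-2: Cc|cc
C/III-3 ? II-1×II-2: Cc|cc
⇒ C over [I-1,I-2,II-1,II-2,II-3,II-4,III-1,III-2,III-3]: 12 consistent
N/I-1 un ·: Nn
N/I-2 un ·: Nn
N/II-1 ? I-1×I-2: NN|Nn|nn
N/II-2 ? ·: NN|Nn|nn
N/II-3 un I-1×I-2: NN|Nn
N/II-4 aff I-1×I-2: nn
N/III-1 un II-1×II-2: NN|Nn
N/III-2 un II-1×II-2: NN|Nn
N/III-3 un II-1×II-2: NN|Nn
⇒ N over [I-1,I-2,II-1,II-2,II-3,II-4,III-1,III-2,III-3]: 58 consistent
S/I-1 un ·: SS|Ss
S/I-2 un ·: SS|Ss
S/II-1 un I-1×I-2: SS|Ss
S/II-2 ? ·: SS|Ss|ss
S/II-3 un I-1×I-2: SS|Ss
S/II-4 un I-1×I-2: SS|Ss
S/III-1 un II-1×II-2: SS|Ss
S/III-2 un II-1×II-2: SS|Ss
S/III-3 ? II-1×II-2: SS|Ss|ss
⇒ S over [I-1,I-2,II-1,II-2,II-3,II-4,III-1,III-2,III-3]: 394 consistent

II-4 ∈ {Cc nn SS, Cc nn Ss, cc nn SS, cc nn Ss}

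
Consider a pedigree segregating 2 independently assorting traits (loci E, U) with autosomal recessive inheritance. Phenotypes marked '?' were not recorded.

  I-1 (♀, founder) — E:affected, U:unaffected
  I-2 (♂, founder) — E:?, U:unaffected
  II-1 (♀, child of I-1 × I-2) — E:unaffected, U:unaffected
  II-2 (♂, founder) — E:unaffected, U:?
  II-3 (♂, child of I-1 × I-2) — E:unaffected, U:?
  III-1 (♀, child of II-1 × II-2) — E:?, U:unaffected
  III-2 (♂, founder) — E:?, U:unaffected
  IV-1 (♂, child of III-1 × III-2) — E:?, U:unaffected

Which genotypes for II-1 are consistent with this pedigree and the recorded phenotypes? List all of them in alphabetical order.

E/I-1 aff ·: ee
E/I-2 ? ·: EE|Ee
E/II-1 un I-1×I-2: Ee
E/II-2 un ·: EE|Ee
E/II-3 un I-1×I-2: Ee
E/III-1 ? II-1×II-2: EE|Ee|ee
E/III-2 ? ·: EE|Ee|ee
E/IV-1 ? III-1×III-2: EE|Ee|ee
⇒ E over [I-1,I-2,II-1,II-2,II-3,III-1,III-2,IV-1]: 52 consistent
U/I-1 un ·: UU|Uu
U/I-2 un ·: UU|Uu
U/II-1 un I-1×I-2: UU|Uu
U/II-2 ? ·: UU|Uu|uu
U/II-3 ? I-1×I-2: UU|Uu|uu
U/III-1 un II-1×II-2: UU|Uu
U/III-2 un ·: UU|Uu
U/IV-1 un III-1×III-2: UU|Uu
⇒ U over [I-1,I-2,II-1,II-2,II-3,III-1,III-2,IV-1]: 238 consistent

II-1 ∈ {Ee UU, Ee Uu}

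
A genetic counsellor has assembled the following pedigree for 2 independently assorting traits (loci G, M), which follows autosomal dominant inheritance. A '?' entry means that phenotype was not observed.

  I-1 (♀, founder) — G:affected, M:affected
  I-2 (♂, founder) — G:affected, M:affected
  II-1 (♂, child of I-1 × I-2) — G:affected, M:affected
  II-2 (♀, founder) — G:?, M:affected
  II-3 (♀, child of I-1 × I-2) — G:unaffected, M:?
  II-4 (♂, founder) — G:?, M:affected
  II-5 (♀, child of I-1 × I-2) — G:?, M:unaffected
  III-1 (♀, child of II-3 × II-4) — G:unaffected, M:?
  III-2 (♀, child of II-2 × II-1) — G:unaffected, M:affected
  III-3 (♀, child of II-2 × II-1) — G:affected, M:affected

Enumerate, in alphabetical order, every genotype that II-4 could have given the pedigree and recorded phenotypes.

II-4 ∈ {Gg MM, Gg Mm, gg MM, gg Mm}

G/I-1 aff ·: Gg
G/I-2 aff ·: Gg
G/II-1 aff I-1×I-2: Gg
G/II-2 ? ·: gg|Gg
G/II-3 un I-1×I-2: gg
G/II-4 ? ·: gg|Gg
G/II-5 ? I-1×I-2: gg|Gg|GG
G/III-1 un II-3×II-4: gg
G/III-2 un II-2×II-1: gg
G/III-3 aff II-2×II-1: Gg|GG
⇒ G over [I-1,I-2,II-1,II-2,II-3,II-4,II-5,III-1,III-2,III-3]: 18 consistent
M/I-1 aff ·: Mm
M/I-2 aff ·: Mm
M/II-1 aff I-1×I-2: Mm|MM
M/II-2 aff ·: Mm|MM
M/II-3 ? I-1×I-2: mm|Mm|MM
M/II-4 aff ·: Mm|MM
M/II-5 un I-1×I-2: mm
M/III-1 ? II-3×II-4: mm|Mm|MM
M/III-2 aff II-2×II-1: Mm|MM
M/III-3 aff II-2×II-1: Mm|MM
⇒ M over [I-1,I-2,II-1,II-2,II-3,II-4,II-5,III-1,III-2,III-3]: 143 consistent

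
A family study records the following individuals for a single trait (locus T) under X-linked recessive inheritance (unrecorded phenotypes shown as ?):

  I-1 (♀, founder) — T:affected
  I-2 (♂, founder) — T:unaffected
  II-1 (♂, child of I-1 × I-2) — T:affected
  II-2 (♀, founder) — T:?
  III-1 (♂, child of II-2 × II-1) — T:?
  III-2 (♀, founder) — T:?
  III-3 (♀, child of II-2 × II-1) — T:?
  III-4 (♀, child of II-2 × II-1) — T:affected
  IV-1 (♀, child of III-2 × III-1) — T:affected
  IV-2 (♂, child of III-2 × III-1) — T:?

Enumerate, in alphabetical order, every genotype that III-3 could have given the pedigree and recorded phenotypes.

III-3 ∈ {X^TX^t, X^tX^t}

T/I-1 aff ·: X^tX^t
T/I-2 un ·: X^TY
T/II-1 aff I-1×I-2: X^tY
T/II-2 ? ·: X^TX^t|X^tX^t
T/III-1 ? II-2×II-1: X^tY
T/III-2 ? ·: X^TX^t|X^tX^t
T/III-3 ? II-2×II-1: X^TX^t|X^tX^t
T/III-4 aff II-2×II-1: X^tX^t
T/IV-1 aff III-2×III-1: X^tX^t
T/IV-2 ? III-2×III-1: X^TY|X^tY
⇒ T over [I-1,I-2,II-1,II-2,III-1,III-2,III-3,III-4,IV-1,IV-2]: 9 consistent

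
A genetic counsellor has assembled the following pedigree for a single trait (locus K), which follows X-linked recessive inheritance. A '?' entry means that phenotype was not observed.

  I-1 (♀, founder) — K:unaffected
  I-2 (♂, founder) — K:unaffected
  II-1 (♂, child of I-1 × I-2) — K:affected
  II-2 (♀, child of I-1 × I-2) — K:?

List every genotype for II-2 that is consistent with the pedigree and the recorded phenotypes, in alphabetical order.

II-2 ∈ {X^KX^K, X^KX^k}

K/I-1 un ·: X^KX^k
K/I-2 un ·: X^KY
K/II-1 aff I-1×I-2: X^kY
K/II-2 ? I-1×I-2: X^KX^K|X^KX^k
⇒ K over [I-1,I-2,II-1,II-2]: 2 consistent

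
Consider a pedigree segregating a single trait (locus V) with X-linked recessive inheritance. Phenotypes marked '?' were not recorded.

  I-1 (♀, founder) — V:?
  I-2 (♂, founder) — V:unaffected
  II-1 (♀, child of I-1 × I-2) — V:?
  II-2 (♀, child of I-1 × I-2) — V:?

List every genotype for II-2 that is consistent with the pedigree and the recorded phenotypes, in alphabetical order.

II-2 ∈ {X^VX^V, X^VX^v}

V/I-1 ? ·: X^VX^V|X^VX^v|X^vX^v
V/I-2 un ·: X^VY
V/II-1 ? I-1×I-2: X^VX^V|X^VX^v
V/II-2 ? I-1×I-2: X^VX^V|X^VX^v
⇒ V over [I-1,I-2,II-1,II-2]: 6 consistent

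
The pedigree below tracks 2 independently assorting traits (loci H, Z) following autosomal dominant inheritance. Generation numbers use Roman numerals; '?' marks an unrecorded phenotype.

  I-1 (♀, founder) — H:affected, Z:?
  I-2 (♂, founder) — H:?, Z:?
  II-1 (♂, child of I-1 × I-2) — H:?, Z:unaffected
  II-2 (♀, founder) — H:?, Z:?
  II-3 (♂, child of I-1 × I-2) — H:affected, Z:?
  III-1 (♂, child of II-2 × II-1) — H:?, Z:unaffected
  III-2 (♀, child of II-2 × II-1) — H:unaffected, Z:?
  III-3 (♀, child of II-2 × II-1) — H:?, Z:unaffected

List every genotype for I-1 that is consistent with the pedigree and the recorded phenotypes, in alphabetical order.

I-1 ∈ {HH Zz, HH zz, Hh Zz, Hh zz}

H/I-1 aff ·: Hh|HH
H/I-2 ? ·: hh|Hh|HH
H/II-1 ? I-1×I-2: hh|Hh
H/II-2 ? ·: hh|Hh
H/II-3 aff I-1×I-2: Hh|HH
H/III-1 ? II-2×II-1: hh|Hh|HH
H/III-2 un II-2×II-1: hh
H/III-3 ? II-2×II-1: hh|Hh|HH
⇒ H over [I-1,I-2,II-1,II-2,II-3,III-1,III-2,III-3]: 119 consistent
Z/I-1 ? ·: zz|Zz
Z/I-2 ? ·: zz|Zz
Z/II-1 un I-1×I-2: zz
Z/II-2 ? ·: zz|Zz
Z/II-3 ? I-1×I-2: zz|Zz|ZZ
Z/III-1 un II-2×II-1: zz
Z/III-2 ? II-2×II-1: zz|Zz
Z/III-3 un II-2×II-1: zz
⇒ Z over [I-1,I-2,II-1,II-2,II-3,III-1,III-2,III-3]: 24 consistent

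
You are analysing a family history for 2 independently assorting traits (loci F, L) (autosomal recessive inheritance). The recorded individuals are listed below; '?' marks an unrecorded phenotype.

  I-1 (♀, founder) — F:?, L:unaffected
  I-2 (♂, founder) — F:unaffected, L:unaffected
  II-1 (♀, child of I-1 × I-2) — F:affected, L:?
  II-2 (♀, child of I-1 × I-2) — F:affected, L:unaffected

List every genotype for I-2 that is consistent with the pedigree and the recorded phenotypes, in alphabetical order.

I-2 ∈ {Ff LL, Ff Ll}

F/I-1 ? ·: Ff|ff
F/I-2 un ·: Ff
F/II-1 aff I-1×I-2: ff
F/II-2 aff I-1×I-2: ff
⇒ F over [I-1,I-2,II-1,II-2]: 2 consistent
L/I-1 un ·: LL|Ll
L/I-2 un ·: LL|Ll
L/II-1 ? I-1×I-2: LL|Ll|ll
L/II-2 un I-1×I-2: LL|Ll
⇒ L over [I-1,I-2,II-1,II-2]: 15 consistent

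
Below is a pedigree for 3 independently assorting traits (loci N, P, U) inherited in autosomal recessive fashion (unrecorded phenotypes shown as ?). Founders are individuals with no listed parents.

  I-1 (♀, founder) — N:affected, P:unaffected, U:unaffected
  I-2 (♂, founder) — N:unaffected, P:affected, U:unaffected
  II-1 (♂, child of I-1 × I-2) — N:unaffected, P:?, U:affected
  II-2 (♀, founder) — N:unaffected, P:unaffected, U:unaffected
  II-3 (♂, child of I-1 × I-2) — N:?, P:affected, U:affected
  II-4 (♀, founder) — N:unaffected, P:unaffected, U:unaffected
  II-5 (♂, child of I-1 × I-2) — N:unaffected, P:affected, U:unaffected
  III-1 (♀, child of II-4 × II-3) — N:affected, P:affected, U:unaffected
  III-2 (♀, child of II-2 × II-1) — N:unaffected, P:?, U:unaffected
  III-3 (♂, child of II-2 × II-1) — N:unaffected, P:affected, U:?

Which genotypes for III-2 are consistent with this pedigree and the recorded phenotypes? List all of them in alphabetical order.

III-2 ∈ {NN PP Uu, NN Pp Uu, NN pp Uu, Nn PP Uu, Nn Pp Uu, Nn pp Uu}

N/I-1 aff ·: nn
N/I-2 un ·: NN|Nn
N/II-1 un I-1×I-2: Nn
N/II-2 un ·: NN|Nn
N/II-3 ? I-1×I-2: Nn|nn
N/II-4 un ·: Nn
N/II-5 un I-1×I-2: Nn
N/III-1 aff II-4×II-3: nn
N/III-2 un II-2×II-1: NN|Nn
N/III-3 un II-2×II-1: NN|Nn
⇒ N over [I-1,I-2,II-1,II-2,II-3,II-4,II-5,III-1,III-2,III-3]: 24 consistent
P/I-1 un ·: Pp
P/I-2 aff ·: pp
P/II-1 ? I-1×I-2: Pp|pp
P/II-2 un ·: Pp
P/II-3 aff I-1×I-2: pp
P/II-4 un ·: Pp
P/II-5 aff I-1×I-2: pp
P/III-1 aff II-4×II-3: pp
P/III-2 ? II-2×II-1: PP|Pp|pp
P/III-3 aff II-2×II-1: pp
⇒ P over [I-1,I-2,II-1,II-2,II-3,II-4,II-5,III-1,III-2,III-3]: 5 consistent
U/I-1 un ·: Uu
U/I-2 un ·: Uu
U/II-1 aff I-1×I-2: uu
U/II-2 un ·: UU|Uu
U/II-3 aff I-1×I-2: uu
U/II-4 un ·: UU|Uu
U/II-5 un I-1×I-2: UU|Uu
U/III-1 un II-4×II-3: Uu
U/III-2 un II-2×II-1: Uu
U/III-3 ? II-2×II-1: Uu|uu
⇒ U over [I-1,I-2,II-1,II-2,II-3,II-4,II-5,III-1,III-2,III-3]: 12 consistent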